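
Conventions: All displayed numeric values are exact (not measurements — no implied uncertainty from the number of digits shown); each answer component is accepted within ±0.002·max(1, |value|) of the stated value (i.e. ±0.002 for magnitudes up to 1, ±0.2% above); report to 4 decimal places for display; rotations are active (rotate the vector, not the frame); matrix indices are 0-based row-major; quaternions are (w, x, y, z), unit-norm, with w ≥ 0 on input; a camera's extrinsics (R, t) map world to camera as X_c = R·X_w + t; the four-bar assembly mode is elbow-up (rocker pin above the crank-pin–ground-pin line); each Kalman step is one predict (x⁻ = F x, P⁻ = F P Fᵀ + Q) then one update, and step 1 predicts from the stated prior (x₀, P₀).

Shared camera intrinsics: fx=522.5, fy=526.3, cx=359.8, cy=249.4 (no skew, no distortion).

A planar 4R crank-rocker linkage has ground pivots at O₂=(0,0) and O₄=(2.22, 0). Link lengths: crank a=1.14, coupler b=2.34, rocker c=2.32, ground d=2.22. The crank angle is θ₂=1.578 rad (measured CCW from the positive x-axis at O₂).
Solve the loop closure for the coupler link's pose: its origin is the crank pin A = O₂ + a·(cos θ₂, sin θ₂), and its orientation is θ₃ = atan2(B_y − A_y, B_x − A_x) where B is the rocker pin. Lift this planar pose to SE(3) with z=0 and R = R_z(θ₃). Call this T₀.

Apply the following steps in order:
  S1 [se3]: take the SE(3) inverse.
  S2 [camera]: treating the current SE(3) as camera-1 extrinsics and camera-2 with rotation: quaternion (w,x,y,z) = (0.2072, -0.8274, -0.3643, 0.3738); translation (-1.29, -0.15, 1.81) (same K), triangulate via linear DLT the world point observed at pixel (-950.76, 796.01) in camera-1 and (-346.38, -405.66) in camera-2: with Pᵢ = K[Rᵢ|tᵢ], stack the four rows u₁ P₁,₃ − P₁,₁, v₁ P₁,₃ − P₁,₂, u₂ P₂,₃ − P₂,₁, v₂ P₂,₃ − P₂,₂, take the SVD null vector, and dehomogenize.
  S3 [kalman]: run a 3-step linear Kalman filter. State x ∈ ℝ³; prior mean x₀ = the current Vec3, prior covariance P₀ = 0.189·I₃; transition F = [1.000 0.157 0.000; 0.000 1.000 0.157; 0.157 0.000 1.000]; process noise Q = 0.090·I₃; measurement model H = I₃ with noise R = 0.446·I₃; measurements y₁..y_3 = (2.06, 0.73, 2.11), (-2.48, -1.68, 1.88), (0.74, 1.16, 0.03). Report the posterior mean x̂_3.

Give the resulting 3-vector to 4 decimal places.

result = (-0.3930, 0.6247, 0.7772)

source (fourbar_fk): coupler pose = R=[0.8657 -0.5005 0.0000; 0.5005 0.8657 0.0000; 0.0000 0.0000 1.0000], t=(-0.0082, 1.1400, 0.0000)
after S1 (invert_se3): R=[0.8657 0.5005 0.0000; -0.5005 0.8657 0.0000; 0.0000 0.0000 1.0000], t=(-0.5635, -0.9910, 0.0000)
after S2 (triangulate): (-1.9193, 0.8870, 0.7101)
after S3 (kf_track): (-0.3930, 0.6247, 0.7772)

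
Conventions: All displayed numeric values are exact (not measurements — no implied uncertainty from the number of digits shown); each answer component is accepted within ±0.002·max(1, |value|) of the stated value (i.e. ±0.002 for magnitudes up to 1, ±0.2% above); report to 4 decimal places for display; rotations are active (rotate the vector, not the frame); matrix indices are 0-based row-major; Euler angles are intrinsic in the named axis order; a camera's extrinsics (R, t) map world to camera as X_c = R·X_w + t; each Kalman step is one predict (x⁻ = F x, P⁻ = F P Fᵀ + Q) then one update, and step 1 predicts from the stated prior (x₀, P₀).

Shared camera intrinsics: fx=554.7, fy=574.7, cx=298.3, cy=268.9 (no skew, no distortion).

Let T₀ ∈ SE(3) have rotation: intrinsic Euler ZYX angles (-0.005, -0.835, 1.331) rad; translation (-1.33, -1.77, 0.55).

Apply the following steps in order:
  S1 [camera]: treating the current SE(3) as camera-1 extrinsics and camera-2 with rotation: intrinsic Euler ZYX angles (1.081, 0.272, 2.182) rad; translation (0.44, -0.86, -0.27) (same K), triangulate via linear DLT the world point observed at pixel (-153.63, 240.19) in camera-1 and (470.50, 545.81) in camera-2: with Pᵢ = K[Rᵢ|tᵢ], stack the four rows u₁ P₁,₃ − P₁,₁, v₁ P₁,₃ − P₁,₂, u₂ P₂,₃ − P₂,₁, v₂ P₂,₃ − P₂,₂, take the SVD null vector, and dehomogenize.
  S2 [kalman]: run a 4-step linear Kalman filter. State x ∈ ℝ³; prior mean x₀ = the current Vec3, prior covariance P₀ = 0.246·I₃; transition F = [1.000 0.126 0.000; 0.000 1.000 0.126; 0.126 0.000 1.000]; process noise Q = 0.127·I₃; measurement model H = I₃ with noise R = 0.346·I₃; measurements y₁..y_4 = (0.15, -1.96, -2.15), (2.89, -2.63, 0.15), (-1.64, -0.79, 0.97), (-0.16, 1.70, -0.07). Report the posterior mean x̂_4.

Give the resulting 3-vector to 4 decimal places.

result = (-0.0718, 0.0381, 0.0597)

after S1 (triangulate): (0.7615, 0.8909, -1.5304)
after S2 (kf_track): (-0.0718, 0.0381, 0.0597)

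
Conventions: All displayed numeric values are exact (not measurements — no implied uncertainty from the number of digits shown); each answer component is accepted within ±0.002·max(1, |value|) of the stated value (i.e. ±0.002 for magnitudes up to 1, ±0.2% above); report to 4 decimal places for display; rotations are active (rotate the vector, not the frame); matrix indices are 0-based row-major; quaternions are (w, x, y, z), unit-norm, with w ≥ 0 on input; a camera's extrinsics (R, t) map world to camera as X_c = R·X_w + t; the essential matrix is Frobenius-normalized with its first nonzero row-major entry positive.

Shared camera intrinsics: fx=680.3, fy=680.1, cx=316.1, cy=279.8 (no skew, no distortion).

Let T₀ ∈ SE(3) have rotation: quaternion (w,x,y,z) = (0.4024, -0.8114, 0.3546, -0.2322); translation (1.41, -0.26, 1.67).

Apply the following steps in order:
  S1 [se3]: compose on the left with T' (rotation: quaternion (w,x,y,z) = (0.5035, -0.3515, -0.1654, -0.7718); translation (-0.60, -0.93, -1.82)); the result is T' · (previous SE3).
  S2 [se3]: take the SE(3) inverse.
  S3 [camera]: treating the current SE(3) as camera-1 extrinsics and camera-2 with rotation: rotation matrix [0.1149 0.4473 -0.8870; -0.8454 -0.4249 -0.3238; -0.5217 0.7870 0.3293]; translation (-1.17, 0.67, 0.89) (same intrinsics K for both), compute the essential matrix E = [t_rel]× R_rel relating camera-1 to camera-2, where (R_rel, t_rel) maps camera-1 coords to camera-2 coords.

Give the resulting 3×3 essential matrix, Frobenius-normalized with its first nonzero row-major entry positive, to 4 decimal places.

after S1 (compose_se3): R=[-0.8043 -0.5912 0.0598; -0.0335 -0.0552 -0.9979; 0.5933 -0.8046 0.0246], t=(-0.5512, -0.7305, 0.3714)
after S2 (invert_se3): R=[-0.8043 -0.0335 0.5933; -0.5912 -0.0552 -0.8046; 0.0598 -0.9979 0.0246], t=(-0.6882, -0.0674, -0.7051)
after S3 (essential): [0.1217 -0.1661 -0.3907; 0.1908 0.1316 -0.5442; -0.0317 -0.6735 -0.0231]

matrix = [0.1217 -0.1661 -0.3907; 0.1908 0.1316 -0.5442; -0.0317 -0.6735 -0.0231]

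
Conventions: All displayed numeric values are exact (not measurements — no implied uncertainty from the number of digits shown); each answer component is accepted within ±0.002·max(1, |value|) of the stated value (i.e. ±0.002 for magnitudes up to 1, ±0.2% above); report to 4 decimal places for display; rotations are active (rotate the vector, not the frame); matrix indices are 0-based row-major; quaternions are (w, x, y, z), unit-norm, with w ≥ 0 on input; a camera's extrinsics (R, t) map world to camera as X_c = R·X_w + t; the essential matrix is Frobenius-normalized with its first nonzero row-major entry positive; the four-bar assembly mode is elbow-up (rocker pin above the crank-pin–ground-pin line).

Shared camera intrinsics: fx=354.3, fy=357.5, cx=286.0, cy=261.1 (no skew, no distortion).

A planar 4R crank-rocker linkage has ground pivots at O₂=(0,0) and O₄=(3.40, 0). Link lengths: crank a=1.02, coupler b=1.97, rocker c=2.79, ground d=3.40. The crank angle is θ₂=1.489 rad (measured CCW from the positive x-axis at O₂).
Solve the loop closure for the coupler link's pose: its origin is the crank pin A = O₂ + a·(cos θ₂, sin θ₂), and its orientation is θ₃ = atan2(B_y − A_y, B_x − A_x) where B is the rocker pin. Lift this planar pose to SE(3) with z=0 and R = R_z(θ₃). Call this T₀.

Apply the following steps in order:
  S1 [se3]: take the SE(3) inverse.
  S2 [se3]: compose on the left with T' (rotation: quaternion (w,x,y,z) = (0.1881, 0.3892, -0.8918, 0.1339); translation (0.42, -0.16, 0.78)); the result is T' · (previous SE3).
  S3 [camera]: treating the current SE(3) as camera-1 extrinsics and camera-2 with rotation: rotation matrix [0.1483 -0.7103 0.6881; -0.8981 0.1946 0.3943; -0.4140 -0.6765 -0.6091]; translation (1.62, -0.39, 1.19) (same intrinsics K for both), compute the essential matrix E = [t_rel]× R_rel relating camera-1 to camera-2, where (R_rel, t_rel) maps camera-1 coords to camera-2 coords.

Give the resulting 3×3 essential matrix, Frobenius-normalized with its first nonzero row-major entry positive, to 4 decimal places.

matrix = [0.2226 0.1334 0.0707; -0.5353 -0.3368 -0.1664; -0.2873 0.5906 -0.2618]

source (fourbar_fk): coupler pose = R=[0.8043 -0.5942 0.0000; 0.5942 0.8043 0.0000; 0.0000 0.0000 1.0000], t=(0.0833, 1.0166, 0.0000)
after S1 (invert_se3): R=[0.8043 0.5942 0.0000; -0.5942 0.8043 0.0000; 0.0000 0.0000 1.0000], t=(-0.6711, -0.7681, 0.0000)
after S2 (compose_se3): R=[-0.0614 -0.9710 -0.2312; -0.9107 0.1493 -0.3852; 0.4085 0.1869 -0.8934], t=(1.4122, -0.2359, 0.5559)
after S3 (essential): [0.2226 0.1334 0.0707; -0.5353 -0.3368 -0.1664; -0.2873 0.5906 -0.2618]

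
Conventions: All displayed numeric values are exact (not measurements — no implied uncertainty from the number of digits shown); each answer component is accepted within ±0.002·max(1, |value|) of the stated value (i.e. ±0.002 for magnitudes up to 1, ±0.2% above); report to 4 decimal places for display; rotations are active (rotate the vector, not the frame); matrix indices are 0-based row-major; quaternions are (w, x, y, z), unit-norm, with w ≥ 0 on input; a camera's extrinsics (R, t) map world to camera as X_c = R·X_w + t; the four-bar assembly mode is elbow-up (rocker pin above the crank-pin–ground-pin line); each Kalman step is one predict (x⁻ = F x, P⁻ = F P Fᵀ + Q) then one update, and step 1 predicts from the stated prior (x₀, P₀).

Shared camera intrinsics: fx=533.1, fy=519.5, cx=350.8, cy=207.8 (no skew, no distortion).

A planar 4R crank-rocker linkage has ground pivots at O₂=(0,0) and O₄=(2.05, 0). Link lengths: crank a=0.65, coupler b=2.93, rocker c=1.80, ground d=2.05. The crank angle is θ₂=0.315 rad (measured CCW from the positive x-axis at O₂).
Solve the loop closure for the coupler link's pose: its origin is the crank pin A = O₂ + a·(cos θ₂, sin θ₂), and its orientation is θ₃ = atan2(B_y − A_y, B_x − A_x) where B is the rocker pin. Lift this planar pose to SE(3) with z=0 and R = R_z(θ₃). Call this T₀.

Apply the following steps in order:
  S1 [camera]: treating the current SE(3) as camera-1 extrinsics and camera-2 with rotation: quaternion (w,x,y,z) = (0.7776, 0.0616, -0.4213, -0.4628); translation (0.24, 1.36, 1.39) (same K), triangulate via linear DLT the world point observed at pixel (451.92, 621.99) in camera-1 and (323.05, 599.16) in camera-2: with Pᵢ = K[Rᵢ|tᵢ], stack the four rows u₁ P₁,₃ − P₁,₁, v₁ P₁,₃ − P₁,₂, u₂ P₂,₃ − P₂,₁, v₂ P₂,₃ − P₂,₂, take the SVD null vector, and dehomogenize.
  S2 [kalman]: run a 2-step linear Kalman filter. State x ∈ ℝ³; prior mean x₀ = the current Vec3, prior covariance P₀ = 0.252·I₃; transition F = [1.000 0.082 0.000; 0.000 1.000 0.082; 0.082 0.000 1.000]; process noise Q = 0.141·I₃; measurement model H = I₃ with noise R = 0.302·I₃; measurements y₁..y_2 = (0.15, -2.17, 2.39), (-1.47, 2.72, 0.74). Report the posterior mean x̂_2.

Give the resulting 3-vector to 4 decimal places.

source (fourbar_fk): coupler pose = R=[0.9357 -0.3527 0.0000; 0.3527 0.9357 0.0000; 0.0000 0.0000 1.0000], t=(0.6180, 0.2014, 0.0000)
after S1 (triangulate): (0.1842, 1.2637, 1.8172)
after S2 (kf_track): (-0.6627, 1.1271, 1.4378)

result = (-0.6627, 1.1271, 1.4378)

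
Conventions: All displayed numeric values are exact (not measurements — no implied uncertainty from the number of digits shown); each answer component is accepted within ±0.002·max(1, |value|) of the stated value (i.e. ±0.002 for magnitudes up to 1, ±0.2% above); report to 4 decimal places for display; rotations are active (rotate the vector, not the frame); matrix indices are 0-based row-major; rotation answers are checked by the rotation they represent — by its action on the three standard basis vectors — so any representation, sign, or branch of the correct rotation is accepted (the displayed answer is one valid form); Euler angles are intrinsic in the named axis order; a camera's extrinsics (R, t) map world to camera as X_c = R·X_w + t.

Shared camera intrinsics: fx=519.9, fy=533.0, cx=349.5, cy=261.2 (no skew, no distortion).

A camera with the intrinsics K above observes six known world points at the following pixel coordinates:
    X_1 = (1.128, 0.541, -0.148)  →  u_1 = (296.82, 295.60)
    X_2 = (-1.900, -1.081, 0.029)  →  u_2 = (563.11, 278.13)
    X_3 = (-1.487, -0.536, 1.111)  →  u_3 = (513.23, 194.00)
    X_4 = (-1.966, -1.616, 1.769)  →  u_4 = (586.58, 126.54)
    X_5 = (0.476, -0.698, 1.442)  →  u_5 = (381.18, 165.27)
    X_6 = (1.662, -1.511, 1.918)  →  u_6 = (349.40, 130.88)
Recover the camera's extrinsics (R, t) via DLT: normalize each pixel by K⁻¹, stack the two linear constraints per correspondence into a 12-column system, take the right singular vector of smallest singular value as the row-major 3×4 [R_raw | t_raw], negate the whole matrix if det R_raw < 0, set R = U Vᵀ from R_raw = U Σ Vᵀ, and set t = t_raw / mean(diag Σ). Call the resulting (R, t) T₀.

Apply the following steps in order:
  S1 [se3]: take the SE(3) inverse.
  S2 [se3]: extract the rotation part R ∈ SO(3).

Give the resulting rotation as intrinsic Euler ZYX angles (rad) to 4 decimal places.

source (pnp_recover): camera pose = R=[-0.7746 -0.6280 -0.0747; -0.0980 0.2359 -0.9668; 0.6248 -0.7416 -0.2443], t=(0.4800, 0.3000, 6.7896)
after S1 (invert_se3): R=[-0.7746 -0.0980 0.6248; -0.6280 0.2359 -0.7416; -0.0747 -0.9668 -0.2443], t=(-3.8409, 5.2658, 1.9844)
after S2 (rot_of_se3): [-0.7746 -0.0980 0.6248; -0.6280 0.2359 -0.7416; -0.0747 -0.9668 -0.2443]

rotation (euler_zyx) = (-2.4603, 0.0748, -1.8183)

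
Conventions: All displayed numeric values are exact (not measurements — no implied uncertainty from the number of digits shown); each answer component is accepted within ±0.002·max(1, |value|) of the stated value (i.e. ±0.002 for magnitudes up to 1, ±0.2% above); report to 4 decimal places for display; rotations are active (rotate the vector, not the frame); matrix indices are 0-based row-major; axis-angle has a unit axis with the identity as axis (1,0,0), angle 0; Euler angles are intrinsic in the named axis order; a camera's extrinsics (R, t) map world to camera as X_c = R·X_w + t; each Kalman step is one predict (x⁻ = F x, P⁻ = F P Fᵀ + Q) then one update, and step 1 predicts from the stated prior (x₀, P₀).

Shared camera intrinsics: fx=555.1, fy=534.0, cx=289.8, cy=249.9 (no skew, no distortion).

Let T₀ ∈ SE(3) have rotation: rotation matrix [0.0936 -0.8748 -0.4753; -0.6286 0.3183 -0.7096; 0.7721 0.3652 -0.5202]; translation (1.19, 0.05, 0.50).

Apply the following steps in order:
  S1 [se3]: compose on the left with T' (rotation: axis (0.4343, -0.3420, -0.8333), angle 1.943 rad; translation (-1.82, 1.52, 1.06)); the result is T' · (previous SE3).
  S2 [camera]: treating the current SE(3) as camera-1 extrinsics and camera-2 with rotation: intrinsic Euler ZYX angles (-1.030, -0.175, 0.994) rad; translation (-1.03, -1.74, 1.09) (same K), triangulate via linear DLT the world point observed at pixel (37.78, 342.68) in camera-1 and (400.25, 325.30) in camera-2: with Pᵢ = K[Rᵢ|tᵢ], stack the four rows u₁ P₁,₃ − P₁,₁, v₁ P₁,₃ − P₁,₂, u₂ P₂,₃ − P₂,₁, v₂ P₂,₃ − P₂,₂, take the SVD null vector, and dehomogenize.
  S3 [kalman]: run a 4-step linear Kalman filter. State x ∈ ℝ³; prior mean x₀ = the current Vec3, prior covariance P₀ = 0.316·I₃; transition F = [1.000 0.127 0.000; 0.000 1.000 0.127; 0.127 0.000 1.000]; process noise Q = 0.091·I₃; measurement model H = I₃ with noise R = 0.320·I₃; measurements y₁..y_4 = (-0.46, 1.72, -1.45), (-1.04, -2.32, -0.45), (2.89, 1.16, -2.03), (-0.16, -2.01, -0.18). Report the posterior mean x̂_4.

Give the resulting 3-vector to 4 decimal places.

after S1 (compose_se3): R=[-0.9976 -0.0209 0.0659; 0.0244 0.7855 0.6184; -0.0647 0.6185 -0.7831], t=(-2.3240, 0.3370, 1.1831)
after S2 (triangulate): (-0.9201, 1.5456, -1.5198)
after S3 (kf_track): (0.4036, -0.7605, -0.9482)

result = (0.4036, -0.7605, -0.9482)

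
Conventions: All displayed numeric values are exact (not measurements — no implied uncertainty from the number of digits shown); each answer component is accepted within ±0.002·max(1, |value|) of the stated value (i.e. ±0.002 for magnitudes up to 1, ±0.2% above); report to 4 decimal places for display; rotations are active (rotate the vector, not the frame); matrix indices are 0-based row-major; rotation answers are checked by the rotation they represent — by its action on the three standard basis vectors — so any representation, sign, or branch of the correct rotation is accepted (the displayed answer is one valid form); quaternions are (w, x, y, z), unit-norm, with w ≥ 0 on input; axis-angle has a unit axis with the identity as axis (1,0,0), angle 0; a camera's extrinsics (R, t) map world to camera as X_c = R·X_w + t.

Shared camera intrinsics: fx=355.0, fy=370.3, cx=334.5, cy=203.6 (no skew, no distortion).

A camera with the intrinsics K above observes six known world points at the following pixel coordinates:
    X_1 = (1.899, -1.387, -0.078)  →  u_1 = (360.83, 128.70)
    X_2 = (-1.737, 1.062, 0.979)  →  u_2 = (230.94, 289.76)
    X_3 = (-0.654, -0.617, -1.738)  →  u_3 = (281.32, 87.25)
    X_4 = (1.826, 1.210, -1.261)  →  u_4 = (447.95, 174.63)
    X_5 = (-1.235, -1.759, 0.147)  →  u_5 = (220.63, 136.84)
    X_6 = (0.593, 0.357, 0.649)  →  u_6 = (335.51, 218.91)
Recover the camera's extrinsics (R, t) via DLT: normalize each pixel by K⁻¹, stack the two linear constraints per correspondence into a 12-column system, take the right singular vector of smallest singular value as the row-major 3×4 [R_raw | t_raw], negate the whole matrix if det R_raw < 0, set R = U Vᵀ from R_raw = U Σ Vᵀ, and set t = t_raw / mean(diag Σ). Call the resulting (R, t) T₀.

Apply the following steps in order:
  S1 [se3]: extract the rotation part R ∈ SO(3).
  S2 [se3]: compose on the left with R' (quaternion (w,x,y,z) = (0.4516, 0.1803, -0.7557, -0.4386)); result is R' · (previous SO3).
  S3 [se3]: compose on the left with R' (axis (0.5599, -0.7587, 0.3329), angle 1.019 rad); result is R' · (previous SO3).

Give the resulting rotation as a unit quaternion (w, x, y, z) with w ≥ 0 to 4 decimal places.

rotation (quat) = (0.0946, 0.4922, -0.4153, -0.7592)

source (pnp_recover): camera pose = R=[0.8680 0.4186 -0.2669; -0.1659 0.7513 0.6388; 0.4679 -0.5102 0.7216], t=(-0.4701, -0.2800, 6.8001)
after S1 (rot_of_se3): [0.8680 0.4186 -0.2669; -0.1659 0.7513 0.6388; 0.4679 -0.5102 0.7216]
after S2 (compose_so3): [-0.8715 0.3012 -0.3871; -0.4377 -0.1217 0.8908; 0.2212 0.9458 0.2379]
after S3 (compose_so3): [-0.4976 -0.2652 -0.8259; -0.5524 -0.6372 0.5374; -0.6688 0.7236 0.1706]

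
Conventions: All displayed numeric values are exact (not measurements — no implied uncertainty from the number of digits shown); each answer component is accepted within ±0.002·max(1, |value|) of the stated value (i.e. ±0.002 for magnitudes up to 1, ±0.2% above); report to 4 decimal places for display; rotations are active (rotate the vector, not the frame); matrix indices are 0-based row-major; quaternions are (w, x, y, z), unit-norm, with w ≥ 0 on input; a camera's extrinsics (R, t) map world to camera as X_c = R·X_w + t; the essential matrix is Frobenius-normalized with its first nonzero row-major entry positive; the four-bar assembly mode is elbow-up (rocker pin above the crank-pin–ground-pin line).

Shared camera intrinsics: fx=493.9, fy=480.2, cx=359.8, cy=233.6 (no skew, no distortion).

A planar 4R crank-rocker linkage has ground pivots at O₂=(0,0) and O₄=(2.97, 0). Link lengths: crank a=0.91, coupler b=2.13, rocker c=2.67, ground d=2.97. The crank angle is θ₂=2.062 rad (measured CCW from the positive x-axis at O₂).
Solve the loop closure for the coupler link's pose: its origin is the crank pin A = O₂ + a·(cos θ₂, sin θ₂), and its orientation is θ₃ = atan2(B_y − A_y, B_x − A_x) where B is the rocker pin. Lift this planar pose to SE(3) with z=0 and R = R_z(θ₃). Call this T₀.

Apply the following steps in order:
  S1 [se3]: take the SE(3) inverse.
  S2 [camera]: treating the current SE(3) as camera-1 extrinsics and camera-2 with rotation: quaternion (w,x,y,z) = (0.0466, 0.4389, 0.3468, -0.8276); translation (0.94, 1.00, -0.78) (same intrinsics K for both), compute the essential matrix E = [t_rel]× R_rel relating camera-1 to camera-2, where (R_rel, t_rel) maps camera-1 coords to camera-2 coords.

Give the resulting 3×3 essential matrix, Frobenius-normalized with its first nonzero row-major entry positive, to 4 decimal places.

source (fourbar_fk): coupler pose = R=[0.8038 -0.5949 0.0000; 0.5949 0.8038 0.0000; 0.0000 0.0000 1.0000], t=(-0.4292, 0.8024, 0.0000)
after S1 (invert_se3): R=[0.8038 0.5949 0.0000; -0.5949 0.8038 0.0000; 0.0000 0.0000 1.0000], t=(-0.1323, -0.9003, 0.0000)
after S2 (essential): [0.2035 0.2585 0.1722; -0.6507 0.2495 -0.0191; 0.1292 0.5259 0.2879]

matrix = [0.2035 0.2585 0.1722; -0.6507 0.2495 -0.0191; 0.1292 0.5259 0.2879]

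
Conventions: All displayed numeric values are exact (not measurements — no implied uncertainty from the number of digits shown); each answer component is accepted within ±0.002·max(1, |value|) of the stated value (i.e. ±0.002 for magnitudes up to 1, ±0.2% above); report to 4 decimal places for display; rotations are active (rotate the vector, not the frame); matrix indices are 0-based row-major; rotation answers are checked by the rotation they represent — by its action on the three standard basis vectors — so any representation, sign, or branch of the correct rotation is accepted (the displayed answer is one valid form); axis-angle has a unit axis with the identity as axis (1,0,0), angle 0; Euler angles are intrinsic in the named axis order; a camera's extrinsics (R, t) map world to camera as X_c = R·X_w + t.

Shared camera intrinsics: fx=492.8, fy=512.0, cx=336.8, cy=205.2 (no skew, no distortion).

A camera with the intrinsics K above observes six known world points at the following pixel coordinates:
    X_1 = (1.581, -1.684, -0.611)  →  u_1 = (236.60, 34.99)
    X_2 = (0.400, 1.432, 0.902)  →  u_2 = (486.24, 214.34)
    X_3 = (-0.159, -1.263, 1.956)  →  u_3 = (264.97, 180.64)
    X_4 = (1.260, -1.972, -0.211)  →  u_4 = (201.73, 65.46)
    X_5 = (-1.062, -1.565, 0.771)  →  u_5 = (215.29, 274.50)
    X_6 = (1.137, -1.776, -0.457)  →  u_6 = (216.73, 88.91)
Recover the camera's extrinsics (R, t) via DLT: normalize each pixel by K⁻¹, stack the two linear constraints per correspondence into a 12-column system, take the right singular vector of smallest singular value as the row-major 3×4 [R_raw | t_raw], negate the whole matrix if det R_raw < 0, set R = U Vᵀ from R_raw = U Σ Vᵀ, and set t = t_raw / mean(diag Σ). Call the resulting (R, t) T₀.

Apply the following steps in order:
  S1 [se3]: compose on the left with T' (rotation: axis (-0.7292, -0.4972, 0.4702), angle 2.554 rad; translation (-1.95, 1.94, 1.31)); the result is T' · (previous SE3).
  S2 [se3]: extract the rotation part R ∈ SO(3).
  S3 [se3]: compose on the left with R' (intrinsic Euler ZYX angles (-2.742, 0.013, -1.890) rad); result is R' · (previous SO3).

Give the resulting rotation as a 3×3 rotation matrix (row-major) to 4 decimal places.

rotation (matrix) = ((0.3110, -0.4093, 0.8578), (-0.4811, 0.7106, 0.5135), (-0.8197, -0.5723, 0.0241))

source (pnp_recover): camera pose = R=[0.2649 0.9623 -0.0621; -0.9248 0.2352 -0.2992; -0.2733 0.1367 0.9522], t=(0.3901, 0.4100, 5.0503)
after S1 (compose_se3): R=[-0.0887 0.1080 -0.9902; 0.6024 0.7975 0.0331; 0.7933 -0.5935 -0.1358], t=(-6.2938, 2.0234, -1.3264)
after S2 (rot_of_se3): [-0.0887 0.1080 -0.9902; 0.6024 0.7975 0.0331; 0.7933 -0.5935 -0.1358]
after S3 (compose_so3): [0.3110 -0.4093 0.8578; -0.4811 0.7106 0.5135; -0.8197 -0.5723 0.0241]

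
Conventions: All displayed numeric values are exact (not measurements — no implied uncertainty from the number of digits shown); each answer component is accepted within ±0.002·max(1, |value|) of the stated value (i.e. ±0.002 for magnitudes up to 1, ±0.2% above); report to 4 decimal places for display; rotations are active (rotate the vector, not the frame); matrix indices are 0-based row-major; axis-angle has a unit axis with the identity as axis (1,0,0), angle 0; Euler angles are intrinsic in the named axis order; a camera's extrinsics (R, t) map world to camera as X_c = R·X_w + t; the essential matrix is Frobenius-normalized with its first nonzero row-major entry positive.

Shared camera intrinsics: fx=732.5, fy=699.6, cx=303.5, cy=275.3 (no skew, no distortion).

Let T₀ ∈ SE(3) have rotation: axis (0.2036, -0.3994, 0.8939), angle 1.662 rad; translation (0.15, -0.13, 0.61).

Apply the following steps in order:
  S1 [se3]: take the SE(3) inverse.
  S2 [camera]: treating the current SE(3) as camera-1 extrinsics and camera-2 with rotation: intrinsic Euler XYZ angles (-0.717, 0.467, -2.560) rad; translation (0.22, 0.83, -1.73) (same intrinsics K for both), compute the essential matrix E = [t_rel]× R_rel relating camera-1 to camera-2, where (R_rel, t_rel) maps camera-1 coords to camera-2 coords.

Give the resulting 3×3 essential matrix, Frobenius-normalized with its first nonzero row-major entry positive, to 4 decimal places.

after S1 (invert_se3): R=[-0.0459 0.8014 0.5963; -0.9789 0.0829 -0.1868; -0.1992 -0.5923 0.7807], t=(-0.2527, 0.2716, -0.5234)
after S2 (essential): [0.1888 -0.3630 0.5633; -0.4251 -0.2487 -0.1259; -0.3764 -0.3391 0.0160]

matrix = [0.1888 -0.3630 0.5633; -0.4251 -0.2487 -0.1259; -0.3764 -0.3391 0.0160]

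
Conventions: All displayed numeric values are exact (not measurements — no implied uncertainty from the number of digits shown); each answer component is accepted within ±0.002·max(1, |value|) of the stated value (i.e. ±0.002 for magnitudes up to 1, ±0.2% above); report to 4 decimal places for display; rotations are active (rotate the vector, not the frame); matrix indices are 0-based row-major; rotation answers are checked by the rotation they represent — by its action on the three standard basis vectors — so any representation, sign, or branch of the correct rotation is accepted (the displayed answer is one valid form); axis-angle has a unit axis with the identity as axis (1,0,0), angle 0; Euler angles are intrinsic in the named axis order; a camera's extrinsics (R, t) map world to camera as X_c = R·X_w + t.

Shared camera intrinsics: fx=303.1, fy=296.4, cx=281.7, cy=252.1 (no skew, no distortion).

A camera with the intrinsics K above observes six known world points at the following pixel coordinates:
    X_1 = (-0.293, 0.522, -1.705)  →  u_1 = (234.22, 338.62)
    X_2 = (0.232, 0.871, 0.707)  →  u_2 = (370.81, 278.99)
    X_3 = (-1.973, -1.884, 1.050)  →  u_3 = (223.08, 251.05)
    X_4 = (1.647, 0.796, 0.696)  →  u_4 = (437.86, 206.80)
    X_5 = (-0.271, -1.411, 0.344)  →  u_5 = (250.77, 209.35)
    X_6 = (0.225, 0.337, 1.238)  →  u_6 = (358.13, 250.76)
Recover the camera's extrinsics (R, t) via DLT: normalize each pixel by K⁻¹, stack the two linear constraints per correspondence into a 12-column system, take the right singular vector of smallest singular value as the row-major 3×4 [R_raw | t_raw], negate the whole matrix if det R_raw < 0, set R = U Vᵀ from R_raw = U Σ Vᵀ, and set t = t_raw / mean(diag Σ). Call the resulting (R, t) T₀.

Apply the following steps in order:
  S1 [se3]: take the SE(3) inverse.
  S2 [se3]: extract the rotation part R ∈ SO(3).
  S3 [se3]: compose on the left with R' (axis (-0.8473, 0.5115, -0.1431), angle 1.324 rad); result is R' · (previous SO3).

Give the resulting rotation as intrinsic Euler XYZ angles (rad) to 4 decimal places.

source (pnp_recover): camera pose = R=[0.5224 0.6379 0.5659; -0.6966 0.7020 -0.1483; -0.4919 -0.3167 0.8110], t=(0.3000, 0.0799, 4.4996)
after S1 (invert_se3): R=[0.5224 -0.6966 -0.4919; 0.6379 0.7020 -0.3167; 0.5659 -0.1483 0.8110], t=(2.1122, 1.1777, -3.8072)
after S2 (rot_of_se3): [0.5224 -0.6966 -0.4919; 0.6379 0.7020 -0.3167; 0.5659 -0.1483 0.8110]
after S3 (compose_so3): [0.6231 -0.7677 0.1493; 0.4720 0.5214 0.7108; -0.6236 -0.3725 0.6873]

rotation (euler_xyz) = (-0.8022, 0.1499, 0.8890)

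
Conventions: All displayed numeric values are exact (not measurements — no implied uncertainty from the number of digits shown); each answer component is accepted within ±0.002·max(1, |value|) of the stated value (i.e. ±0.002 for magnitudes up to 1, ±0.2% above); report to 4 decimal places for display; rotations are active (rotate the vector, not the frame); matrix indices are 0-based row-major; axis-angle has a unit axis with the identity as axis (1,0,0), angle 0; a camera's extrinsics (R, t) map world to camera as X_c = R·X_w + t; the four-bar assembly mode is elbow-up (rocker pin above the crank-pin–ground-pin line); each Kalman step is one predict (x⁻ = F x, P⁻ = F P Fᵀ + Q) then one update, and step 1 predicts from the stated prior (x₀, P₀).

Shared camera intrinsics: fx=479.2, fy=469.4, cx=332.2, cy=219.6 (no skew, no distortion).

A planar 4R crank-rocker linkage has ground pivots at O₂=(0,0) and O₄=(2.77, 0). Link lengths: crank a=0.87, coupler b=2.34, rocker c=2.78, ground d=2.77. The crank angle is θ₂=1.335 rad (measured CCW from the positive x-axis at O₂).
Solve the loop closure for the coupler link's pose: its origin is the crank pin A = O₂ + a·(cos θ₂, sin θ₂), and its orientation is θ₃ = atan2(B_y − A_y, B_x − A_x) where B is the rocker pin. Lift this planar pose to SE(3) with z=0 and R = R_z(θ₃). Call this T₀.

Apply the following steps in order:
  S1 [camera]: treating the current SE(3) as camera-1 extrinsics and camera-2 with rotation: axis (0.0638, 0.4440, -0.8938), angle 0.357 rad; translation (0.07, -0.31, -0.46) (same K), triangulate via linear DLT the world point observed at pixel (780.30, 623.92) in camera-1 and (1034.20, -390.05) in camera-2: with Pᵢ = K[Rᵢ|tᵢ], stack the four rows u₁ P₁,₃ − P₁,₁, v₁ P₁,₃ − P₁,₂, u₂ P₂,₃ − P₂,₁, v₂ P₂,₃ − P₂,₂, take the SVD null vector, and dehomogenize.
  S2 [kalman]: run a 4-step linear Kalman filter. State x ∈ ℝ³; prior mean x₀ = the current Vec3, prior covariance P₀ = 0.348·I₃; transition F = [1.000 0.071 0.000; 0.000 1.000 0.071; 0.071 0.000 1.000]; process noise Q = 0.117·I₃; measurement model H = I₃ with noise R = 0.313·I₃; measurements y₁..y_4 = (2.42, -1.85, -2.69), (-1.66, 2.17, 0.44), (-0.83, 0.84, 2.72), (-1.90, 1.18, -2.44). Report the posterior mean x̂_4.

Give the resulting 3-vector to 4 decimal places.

result = (-1.0002, 0.8267, -0.4831)

source (fourbar_fk): coupler pose = R=[0.6663 -0.7457 0.0000; 0.7457 0.6663 0.0000; 0.0000 0.0000 1.0000], t=(0.2032, 0.8459, 0.0000)
after S1 (triangulate): (1.6895, -0.6516, 1.9407)
after S2 (kf_track): (-1.0002, 0.8267, -0.4831)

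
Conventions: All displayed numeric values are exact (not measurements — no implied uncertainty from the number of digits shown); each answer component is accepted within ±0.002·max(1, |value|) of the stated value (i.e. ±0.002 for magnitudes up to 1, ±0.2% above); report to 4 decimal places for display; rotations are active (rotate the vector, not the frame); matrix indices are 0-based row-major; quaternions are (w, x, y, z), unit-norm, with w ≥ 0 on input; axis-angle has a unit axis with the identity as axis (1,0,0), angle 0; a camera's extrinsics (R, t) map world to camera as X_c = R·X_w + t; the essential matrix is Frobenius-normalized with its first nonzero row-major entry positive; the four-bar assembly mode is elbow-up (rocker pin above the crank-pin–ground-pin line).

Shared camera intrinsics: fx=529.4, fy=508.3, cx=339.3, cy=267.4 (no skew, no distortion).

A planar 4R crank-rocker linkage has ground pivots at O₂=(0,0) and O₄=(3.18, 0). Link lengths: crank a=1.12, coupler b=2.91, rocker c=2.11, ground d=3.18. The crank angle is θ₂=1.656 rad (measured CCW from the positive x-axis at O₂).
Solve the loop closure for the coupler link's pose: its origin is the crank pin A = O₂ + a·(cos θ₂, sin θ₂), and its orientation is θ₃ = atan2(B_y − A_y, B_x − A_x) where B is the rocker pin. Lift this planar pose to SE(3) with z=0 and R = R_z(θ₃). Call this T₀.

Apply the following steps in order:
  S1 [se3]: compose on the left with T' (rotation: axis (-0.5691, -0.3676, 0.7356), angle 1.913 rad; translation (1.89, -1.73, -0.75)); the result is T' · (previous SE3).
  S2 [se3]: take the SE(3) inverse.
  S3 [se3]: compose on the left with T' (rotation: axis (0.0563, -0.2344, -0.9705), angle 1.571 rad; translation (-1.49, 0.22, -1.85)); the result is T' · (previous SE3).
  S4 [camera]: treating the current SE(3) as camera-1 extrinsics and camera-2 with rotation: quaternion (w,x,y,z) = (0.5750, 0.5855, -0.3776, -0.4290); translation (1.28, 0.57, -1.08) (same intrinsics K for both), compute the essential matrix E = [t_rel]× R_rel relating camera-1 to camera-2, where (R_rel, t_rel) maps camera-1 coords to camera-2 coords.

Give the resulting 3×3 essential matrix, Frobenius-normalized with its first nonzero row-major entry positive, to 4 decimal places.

source (fourbar_fk): coupler pose = R=[0.9476 -0.3194 0.0000; 0.3194 0.9476 0.0000; 0.0000 0.0000 1.0000], t=(-0.0953, 1.1159, 0.0000)
after S1 (compose_se3): R=[-0.0403 -0.4228 -0.9053; 0.8718 -0.4576 0.1749; -0.4883 -0.7822 0.3870], t=(1.4193, -1.9959, -1.7309)
after S2 (invert_se3): R=[-0.0403 0.8718 -0.4883; -0.4228 -0.4576 -0.7822; -0.9053 0.1749 0.3870], t=(0.9519, -1.6672, 2.3039)
after S3 (compose_se3): R=[-0.1432 -0.4861 -0.8621; -0.1385 -0.8527 0.5037; -0.9800 0.1916 0.0547], t=(-3.7492, -0.4132, 0.0179)
after S4 (essential): [0.0487 -0.2415 0.4504; -0.0662 0.6396 0.0349; 0.0103 0.1642 0.5428]

matrix = [0.0487 -0.2415 0.4504; -0.0662 0.6396 0.0349; 0.0103 0.1642 0.5428]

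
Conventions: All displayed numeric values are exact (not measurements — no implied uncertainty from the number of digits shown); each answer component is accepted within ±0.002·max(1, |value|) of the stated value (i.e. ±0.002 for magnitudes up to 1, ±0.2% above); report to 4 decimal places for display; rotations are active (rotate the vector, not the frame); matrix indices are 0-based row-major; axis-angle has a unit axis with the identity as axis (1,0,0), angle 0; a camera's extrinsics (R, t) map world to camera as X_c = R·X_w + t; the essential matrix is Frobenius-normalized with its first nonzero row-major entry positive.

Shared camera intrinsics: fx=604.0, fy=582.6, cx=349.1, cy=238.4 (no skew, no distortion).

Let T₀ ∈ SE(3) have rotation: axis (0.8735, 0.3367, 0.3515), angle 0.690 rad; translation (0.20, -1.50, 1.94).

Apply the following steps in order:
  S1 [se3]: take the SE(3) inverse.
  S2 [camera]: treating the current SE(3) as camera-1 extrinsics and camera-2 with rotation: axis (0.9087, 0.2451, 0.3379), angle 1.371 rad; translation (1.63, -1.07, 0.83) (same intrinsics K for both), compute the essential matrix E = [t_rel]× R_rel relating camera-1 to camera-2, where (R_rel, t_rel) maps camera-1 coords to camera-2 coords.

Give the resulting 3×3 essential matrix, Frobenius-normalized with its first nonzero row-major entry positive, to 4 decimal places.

after S1 (invert_se3): R=[0.9458 0.2910 -0.1441; -0.1565 0.7972 0.5831; 0.2846 -0.5289 0.7995], t=(0.5269, 0.0959, -2.4014)
after S2 (essential): [0.1156 0.4651 -0.1309; 0.1268 0.4687 -0.1321; -0.6858 0.1695 -0.0307]

matrix = [0.1156 0.4651 -0.1309; 0.1268 0.4687 -0.1321; -0.6858 0.1695 -0.0307]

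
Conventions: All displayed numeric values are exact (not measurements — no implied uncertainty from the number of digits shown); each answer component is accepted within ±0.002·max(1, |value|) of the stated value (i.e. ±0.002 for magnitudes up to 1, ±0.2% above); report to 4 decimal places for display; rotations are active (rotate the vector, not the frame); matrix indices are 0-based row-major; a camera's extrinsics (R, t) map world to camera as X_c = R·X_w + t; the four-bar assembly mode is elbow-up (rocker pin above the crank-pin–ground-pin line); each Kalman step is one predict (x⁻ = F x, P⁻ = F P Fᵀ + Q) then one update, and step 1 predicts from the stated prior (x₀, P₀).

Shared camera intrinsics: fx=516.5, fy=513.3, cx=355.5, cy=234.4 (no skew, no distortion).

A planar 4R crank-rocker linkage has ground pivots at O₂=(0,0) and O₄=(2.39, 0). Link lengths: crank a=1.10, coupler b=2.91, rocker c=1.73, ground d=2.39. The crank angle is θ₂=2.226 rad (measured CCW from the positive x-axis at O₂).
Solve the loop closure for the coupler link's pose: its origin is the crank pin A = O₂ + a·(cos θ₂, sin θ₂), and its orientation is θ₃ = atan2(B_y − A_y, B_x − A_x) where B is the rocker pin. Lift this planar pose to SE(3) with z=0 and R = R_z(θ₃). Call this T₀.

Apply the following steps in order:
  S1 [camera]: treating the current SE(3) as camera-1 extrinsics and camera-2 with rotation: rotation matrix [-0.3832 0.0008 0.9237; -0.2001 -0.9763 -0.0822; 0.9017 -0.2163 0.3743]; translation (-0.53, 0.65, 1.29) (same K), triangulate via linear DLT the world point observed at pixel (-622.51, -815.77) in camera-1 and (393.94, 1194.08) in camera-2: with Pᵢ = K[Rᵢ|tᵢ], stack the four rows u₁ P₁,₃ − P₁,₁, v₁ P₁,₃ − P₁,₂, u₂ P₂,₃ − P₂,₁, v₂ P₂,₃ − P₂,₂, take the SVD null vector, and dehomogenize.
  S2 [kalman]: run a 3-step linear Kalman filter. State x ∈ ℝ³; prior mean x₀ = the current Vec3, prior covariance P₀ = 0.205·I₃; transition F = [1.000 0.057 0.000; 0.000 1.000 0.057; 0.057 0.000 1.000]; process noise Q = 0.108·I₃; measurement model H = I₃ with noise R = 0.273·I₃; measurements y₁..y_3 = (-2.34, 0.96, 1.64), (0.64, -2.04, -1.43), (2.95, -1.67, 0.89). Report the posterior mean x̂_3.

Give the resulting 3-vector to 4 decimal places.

source (fourbar_fk): coupler pose = R=[0.9578 -0.2873 0.0000; 0.2873 0.9578 0.0000; 0.0000 0.0000 1.0000], t=(-0.6703, 0.8722, 0.0000)
after S1 (triangulate): (-0.6163, -1.6220, 0.4196)
after S2 (kf_track): (1.0635, -1.3094, 0.3355)

result = (1.0635, -1.3094, 0.3355)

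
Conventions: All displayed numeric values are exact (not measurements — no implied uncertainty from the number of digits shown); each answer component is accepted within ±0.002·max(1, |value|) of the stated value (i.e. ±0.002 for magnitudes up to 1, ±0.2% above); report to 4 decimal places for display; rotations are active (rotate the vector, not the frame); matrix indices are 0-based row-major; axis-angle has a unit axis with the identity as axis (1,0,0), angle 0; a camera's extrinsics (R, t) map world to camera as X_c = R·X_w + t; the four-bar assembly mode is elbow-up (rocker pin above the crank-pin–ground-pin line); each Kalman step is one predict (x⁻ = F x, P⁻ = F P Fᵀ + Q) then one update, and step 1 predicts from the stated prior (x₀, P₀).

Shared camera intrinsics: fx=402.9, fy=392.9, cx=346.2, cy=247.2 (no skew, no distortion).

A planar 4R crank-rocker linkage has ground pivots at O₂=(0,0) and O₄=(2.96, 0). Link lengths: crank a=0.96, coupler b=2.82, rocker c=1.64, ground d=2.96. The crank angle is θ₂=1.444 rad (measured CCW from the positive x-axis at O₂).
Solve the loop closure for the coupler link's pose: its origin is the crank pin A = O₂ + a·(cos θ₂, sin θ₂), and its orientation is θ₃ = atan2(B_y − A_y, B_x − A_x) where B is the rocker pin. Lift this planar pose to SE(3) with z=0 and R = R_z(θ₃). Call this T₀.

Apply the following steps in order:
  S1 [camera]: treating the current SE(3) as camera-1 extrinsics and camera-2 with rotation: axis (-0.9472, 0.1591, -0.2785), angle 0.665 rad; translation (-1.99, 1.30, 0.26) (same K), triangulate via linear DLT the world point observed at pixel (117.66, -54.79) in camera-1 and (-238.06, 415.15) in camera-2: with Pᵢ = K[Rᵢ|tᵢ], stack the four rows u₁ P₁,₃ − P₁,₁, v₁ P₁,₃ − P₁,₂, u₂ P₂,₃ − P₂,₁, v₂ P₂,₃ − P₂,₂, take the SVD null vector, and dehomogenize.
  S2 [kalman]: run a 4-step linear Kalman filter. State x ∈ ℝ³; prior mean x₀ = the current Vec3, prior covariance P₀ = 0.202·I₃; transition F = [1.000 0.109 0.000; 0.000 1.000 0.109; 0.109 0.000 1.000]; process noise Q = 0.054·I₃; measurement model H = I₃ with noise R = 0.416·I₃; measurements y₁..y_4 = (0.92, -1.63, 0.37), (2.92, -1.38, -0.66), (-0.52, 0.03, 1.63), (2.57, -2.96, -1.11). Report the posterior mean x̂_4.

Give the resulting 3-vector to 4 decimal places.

source (fourbar_fk): coupler pose = R=[0.9701 -0.2427 0.0000; 0.2427 0.9701 0.0000; 0.0000 0.0000 1.0000], t=(0.1214, 0.9523, 0.0000)
after S1 (triangulate): (-1.2256, -1.6177, 1.1898)
after S2 (kf_track): (0.7120, -1.4424, 0.2484)

result = (0.7120, -1.4424, 0.2484)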